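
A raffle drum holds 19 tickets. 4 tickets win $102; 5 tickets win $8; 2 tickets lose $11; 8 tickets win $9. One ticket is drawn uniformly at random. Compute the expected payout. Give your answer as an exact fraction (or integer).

E[payout] = (4/19)·102 + (5/19)·8 + (2/19)·(-11) + (8/19)·9 = 498/19

498/19 dollars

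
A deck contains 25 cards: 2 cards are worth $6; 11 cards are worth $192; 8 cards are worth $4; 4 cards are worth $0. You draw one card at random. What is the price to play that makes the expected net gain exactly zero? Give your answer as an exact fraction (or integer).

E[payout] = (2/25)·6 + (11/25)·192 + (8/25)·4 + (4/25)·0 = 2156/25
Fair fee = E[payout] = 2156/25

2156/25 dollars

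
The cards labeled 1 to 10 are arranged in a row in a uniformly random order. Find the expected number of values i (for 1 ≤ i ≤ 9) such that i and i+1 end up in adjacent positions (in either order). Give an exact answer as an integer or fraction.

For each i ∈ {1,…,9}, let Xᵢ = 1 if i and i+1 are adjacent. P(Xᵢ=1) = 2·(10−1)!/10! = 2/10.
By linearity, E[ΣXᵢ] = (9)·(2/10) = 9/5.

9/5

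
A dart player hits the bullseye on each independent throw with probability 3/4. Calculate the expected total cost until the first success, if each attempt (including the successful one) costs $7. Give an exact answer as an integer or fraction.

E[#attempts] = 1/p = 4/3; E[cost] = 7·4/3 = 28/3.

28/3 dollars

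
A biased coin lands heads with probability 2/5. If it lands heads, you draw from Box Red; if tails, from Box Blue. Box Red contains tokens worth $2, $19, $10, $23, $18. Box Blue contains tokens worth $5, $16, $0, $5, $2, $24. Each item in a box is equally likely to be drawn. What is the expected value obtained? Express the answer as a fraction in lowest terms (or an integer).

274/25 dollars

E[X | Box Red] = (2 + 19 + 10 + 23 + 18)/5 = 72/5
E[X | Box Blue] = (5 + 16 + 0 + 5 + 2 + 24)/6 = 26/3
E[X] = (2/5)·72/5 + (3/5)·26/3 = 274/25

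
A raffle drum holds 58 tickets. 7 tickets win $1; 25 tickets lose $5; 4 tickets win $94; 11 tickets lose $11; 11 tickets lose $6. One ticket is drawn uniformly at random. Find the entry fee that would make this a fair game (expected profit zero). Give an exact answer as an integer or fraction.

E[payout] = (7/58)·1 + (25/58)·(-5) + (4/58)·94 + (11/58)·(-11) + (11/58)·(-6) = 71/58
Fair fee = E[payout] = 71/58

71/58 dollars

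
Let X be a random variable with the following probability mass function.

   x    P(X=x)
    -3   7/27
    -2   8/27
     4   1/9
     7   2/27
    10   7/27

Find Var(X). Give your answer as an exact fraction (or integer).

E[X] = (7/27)·(-3) + (8/27)·(-2) + (1/9)·4 + (2/27)·7 + (7/27)·10 = 59/27
E[X²] = (7/27)·9 + (8/27)·4 + (1/9)·16 + (2/27)·49 + (7/27)·100 = 941/27
Var(X) = 941/27 − (59/27)² = 21926/729

21926/729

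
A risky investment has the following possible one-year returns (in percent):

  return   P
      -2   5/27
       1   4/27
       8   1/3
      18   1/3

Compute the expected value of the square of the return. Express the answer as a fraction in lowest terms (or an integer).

1172/9

E[X²] = (5/27)·4 + (4/27)·1 + (1/3)·64 + (1/3)·324
     = 1172/9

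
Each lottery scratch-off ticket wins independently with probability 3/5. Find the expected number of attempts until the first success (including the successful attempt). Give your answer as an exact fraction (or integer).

For a geometric distribution, E[trials] = 1/p = 1/(3/5) = 5/3.

5/3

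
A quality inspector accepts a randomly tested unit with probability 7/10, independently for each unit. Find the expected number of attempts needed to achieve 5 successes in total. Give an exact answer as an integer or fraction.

50/7

By linearity (sum of 5 independent geometric waits), E[trials] = 5/p = 5/(7/10) = 50/7.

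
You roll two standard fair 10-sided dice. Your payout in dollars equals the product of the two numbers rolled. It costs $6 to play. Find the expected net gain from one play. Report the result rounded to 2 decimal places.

$24.25

Distribution of the product of the two numbers rolled: 1 w.p. 1/100, 2 w.p. 1/50, 3 w.p. 1/50, 4 w.p. 3/100, 5 w.p. 1/50, 6 w.p. 1/25, …
E[payout] = (1/100)·1 + (1/50)·2 + (1/50)·3 + (3/100)·4 + (1/50)·5 + (1/25)·6 + (1/50)·7 + (1/25)·8 + (3/100)·9 + (1/25)·10 + (1/25)·12 + (1/50)·14 + (1/50)·15 + (3/100)·16 + (1/25)·18 + (1/25)·20 + (1/50)·21 + (1/25)·24 + (1/100)·25 + (1/50)·27 + (1/50)·28 + (1/25)·30 + (1/50)·32 + (1/50)·35 + (3/100)·36 + (1/25)·40 + (1/50)·42 + (1/50)·45 + (1/50)·48 + (1/100)·49 + (1/50)·50 + (1/50)·54 + (1/50)·56 + (1/50)·60 + (1/50)·63 + (1/100)·64 + (1/50)·70 + (1/50)·72 + (1/50)·80 + (1/100)·81 + (1/50)·90 + (1/100)·100 = 121/4
Expected profit = 121/4 − 6 = 97/4 ≈ $24.25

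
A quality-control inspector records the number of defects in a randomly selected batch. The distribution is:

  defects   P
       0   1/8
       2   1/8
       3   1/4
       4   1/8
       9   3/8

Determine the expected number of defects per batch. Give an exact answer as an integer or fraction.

E[X] = (1/8)·0 + (1/8)·2 + (1/4)·3 + (1/8)·4 + (3/8)·9
     = 39/8

39/8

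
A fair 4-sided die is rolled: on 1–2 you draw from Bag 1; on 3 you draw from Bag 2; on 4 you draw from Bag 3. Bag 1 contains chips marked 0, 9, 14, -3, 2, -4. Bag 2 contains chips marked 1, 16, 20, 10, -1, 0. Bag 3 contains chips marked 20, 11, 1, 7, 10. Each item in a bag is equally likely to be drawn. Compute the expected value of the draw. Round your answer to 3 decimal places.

E[X | Bag 1] = (0 + 9 + 14 − 3 + 2 − 4)/6 = 3
E[X | Bag 2] = (1 + 16 + 20 + 10 − 1 + 0)/6 = 23/3
E[X | Bag 3] = (20 + 11 + 1 + 7 + 10)/5 = 49/5
E[X] = (1/2)·3 + (1/4)·23/3 + (1/4)·49/5 = 88/15 ≈ 5.867

5.867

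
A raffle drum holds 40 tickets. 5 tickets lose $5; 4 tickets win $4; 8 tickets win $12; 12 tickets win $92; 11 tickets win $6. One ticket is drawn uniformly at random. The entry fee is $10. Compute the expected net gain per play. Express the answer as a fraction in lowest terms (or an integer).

857/40 dollars

E[payout] = (5/40)·(-5) + (4/40)·4 + (8/40)·12 + (12/40)·92 + (11/40)·6 = 1257/40
Expected profit = 1257/40 − 10 = 857/40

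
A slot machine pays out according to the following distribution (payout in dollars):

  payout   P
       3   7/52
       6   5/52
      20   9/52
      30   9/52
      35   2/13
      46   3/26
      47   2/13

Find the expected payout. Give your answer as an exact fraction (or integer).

E[X] = (7/52)·3 + (5/52)·6 + (9/52)·20 + (9/52)·30 + (2/13)·35 + (3/26)·46 + (2/13)·47
     = 1433/52

1433/52 dollars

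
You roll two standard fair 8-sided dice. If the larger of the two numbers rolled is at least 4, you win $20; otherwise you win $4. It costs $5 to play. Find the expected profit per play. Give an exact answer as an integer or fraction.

E[payout] = (9/64)·4 + (55/64)·20 = 71/4
Expected profit = 71/4 − 5 = 51/4

51/4 dollars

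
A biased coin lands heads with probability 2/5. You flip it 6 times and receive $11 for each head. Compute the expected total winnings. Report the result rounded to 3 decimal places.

$26.400

E[#heads] = 6·2/5 = 12/5 (linearity over flips).
E[winnings] = 11·12/5 = 132/5.
≈ 26.400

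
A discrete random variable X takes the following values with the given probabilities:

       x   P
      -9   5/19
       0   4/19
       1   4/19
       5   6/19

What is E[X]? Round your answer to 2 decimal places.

E[X] = (5/19)·(-9) + (4/19)·0 + (4/19)·1 + (6/19)·5
     = -11/19 ≈ -0.58

-0.58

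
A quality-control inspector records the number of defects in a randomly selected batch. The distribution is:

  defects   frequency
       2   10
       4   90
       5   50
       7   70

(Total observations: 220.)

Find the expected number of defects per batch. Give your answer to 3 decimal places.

5.091

Total = 220, so P(defects=2) = 10/220, etc.
E[X] = (1/22)·2 + (9/22)·4 + (5/22)·5 + (7/22)·7
     = 56/11 ≈ 5.091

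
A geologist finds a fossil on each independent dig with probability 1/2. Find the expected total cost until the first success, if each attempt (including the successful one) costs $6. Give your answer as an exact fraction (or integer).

E[#attempts] = 1/p = 2; E[cost] = 6·2 = 12.

$12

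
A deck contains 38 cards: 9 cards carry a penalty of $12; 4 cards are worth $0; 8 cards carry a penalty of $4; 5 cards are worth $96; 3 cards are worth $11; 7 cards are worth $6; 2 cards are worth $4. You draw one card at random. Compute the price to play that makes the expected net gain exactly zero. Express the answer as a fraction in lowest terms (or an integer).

423/38 dollars

E[payout] = (9/38)·(-12) + (4/38)·0 + (8/38)·(-4) + (5/38)·96 + (3/38)·11 + (7/38)·6 + (2/38)·4 = 423/38
Fair fee = E[payout] = 423/38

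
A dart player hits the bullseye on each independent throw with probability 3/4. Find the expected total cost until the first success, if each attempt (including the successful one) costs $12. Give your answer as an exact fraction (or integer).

$16

E[#attempts] = 1/p = 4/3; E[cost] = 12·4/3 = 16.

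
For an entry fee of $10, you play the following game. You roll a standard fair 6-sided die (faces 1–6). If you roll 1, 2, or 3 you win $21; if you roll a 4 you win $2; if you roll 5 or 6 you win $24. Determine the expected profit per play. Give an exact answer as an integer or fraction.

E[payout] = (1/6)·2 + (1/2)·21 + (1/3)·24 = 113/6
Expected profit = 113/6 − 10 = 53/6

53/6 dollars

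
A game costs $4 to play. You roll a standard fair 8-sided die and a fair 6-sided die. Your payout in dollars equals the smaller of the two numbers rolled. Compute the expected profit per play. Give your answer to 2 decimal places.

Distribution of the smaller of the two numbers rolled: 1 w.p. 13/48, 2 w.p. 11/48, 3 w.p. 3/16, 4 w.p. 7/48, 5 w.p. 5/48, 6 w.p. 1/16
E[payout] = (13/48)·1 + (11/48)·2 + (3/16)·3 + (7/48)·4 + (5/48)·5 + (1/16)·6 = 133/48
Expected profit = 133/48 − 4 = -59/48 ≈ -$1.23

-$1.23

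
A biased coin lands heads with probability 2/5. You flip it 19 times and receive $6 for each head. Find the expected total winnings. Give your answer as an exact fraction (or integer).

228/5 dollars

E[#heads] = 19·2/5 = 38/5 (linearity over flips).
E[winnings] = 6·38/5 = 228/5.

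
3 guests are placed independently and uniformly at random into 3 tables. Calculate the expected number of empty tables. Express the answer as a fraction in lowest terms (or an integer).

Let Xⱼ=1 if table j is empty. P(Xⱼ=1) = ((3-1)/3)^3 = 8/27.
By linearity, E[#empty] = 3·8/27 = 8/9.

8/9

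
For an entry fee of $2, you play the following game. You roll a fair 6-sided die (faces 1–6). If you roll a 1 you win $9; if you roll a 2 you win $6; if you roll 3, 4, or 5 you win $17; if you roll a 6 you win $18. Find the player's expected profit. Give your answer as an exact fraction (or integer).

$12

E[payout] = (1/6)·6 + (1/6)·9 + (1/2)·17 + (1/6)·18 = 14
Expected profit = 14 − 2 = 12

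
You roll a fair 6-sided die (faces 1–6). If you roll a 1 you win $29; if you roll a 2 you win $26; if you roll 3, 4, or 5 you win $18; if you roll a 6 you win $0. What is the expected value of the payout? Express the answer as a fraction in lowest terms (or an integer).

E[payout] = (1/6)·0 + (1/2)·18 + (1/6)·26 + (1/6)·29 = 109/6

109/6 dollars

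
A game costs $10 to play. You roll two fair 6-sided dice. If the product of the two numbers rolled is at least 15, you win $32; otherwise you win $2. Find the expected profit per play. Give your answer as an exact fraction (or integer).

E[payout] = (23/36)·2 + (13/36)·32 = 77/6
Expected profit = 77/6 − 10 = 17/6

17/6 dollars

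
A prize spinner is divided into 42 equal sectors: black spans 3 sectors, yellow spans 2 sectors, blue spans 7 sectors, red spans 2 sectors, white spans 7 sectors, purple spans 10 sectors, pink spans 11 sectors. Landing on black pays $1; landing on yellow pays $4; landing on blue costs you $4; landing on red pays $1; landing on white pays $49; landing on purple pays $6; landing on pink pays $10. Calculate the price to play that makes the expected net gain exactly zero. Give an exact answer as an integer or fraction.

83/7 dollars

E[payout] = (3/42)·1 + (2/42)·4 + (7/42)·(-4) + (2/42)·1 + (7/42)·49 + (10/42)·6 + (11/42)·10 = 83/7
Fair fee = E[payout] = 83/7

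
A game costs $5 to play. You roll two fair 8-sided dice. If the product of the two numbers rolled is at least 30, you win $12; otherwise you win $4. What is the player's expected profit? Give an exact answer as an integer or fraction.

E[payout] = (47/64)·4 + (17/64)·12 = 49/8
Expected profit = 49/8 − 5 = 9/8

9/8 dollars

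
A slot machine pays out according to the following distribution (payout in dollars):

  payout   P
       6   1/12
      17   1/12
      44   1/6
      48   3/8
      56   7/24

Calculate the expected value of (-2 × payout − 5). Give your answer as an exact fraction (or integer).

E[-2x-5] = (1/12)·(-17) + (1/12)·(-39) + (1/6)·(-93) + (3/8)·(-101) + (7/24)·(-117)
     = -553/6

-553/6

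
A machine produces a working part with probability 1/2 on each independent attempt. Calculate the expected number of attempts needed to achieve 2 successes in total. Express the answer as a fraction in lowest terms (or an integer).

4

By linearity (sum of 2 independent geometric waits), E[trials] = 2/p = 2/(1/2) = 4.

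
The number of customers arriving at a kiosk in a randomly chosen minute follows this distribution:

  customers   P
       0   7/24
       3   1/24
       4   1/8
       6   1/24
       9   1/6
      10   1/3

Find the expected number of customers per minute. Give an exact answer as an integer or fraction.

137/24

E[X] = (7/24)·0 + (1/24)·3 + (1/8)·4 + (1/24)·6 + (1/6)·9 + (1/3)·10
     = 137/24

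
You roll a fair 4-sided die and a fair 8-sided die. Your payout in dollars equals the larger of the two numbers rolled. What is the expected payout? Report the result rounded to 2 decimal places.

Distribution of the larger of the two numbers rolled: 1 w.p. 1/32, 2 w.p. 3/32, 3 w.p. 5/32, 4 w.p. 7/32, 5 w.p. 1/8, 6 w.p. 1/8, …
E[payout] = (1/32)·1 + (3/32)·2 + (5/32)·3 + (7/32)·4 + (1/8)·5 + (1/8)·6 + (1/8)·7 + (1/8)·8 = 77/16
≈ $4.81

$4.81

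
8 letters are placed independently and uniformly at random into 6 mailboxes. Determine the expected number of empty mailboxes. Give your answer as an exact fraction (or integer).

Let Xⱼ=1 if mailbox j is empty. P(Xⱼ=1) = ((6-1)/6)^8 = 390625/1679616.
By linearity, E[#empty] = 6·390625/1679616 = 390625/279936.

390625/279936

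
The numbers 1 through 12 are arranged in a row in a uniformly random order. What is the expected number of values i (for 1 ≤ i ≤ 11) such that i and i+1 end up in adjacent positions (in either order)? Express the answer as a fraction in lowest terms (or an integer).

For each i ∈ {1,…,11}, let Xᵢ = 1 if i and i+1 are adjacent. P(Xᵢ=1) = 2·(12−1)!/12! = 2/12.
By linearity, E[ΣXᵢ] = (11)·(2/12) = 11/6.

11/6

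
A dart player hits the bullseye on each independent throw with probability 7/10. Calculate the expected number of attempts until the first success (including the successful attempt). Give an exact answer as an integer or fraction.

For a geometric distribution, E[trials] = 1/p = 1/(7/10) = 10/7.

10/7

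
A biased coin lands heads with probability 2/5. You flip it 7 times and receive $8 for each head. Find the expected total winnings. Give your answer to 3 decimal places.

$22.400

E[#heads] = 7·2/5 = 14/5 (linearity over flips).
E[winnings] = 8·14/5 = 112/5.
≈ 22.400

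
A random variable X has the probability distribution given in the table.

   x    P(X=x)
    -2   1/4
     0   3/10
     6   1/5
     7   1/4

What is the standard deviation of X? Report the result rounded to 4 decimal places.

3.8010

E[X] = 49/20, E[X²] = 409/20
Var(X) = E[X²] − (E[X])² = 409/20 − 2401/400 = 5779/400
SD(X) = √(5779/400) ≈ 3.8010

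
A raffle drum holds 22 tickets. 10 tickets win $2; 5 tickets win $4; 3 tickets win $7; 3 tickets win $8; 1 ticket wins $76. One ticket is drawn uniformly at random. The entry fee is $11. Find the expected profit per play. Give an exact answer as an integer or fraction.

-81/22 dollars

E[payout] = (10/22)·2 + (5/22)·4 + (3/22)·7 + (3/22)·8 + (1/22)·76 = 161/22
Expected profit = 161/22 − 11 = -81/22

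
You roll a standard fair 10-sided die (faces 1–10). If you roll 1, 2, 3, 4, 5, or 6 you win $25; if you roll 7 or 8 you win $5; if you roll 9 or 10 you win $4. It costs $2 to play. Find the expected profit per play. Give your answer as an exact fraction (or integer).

74/5 dollars

E[payout] = (1/5)·4 + (1/5)·5 + (3/5)·25 = 84/5
Expected profit = 84/5 − 2 = 74/5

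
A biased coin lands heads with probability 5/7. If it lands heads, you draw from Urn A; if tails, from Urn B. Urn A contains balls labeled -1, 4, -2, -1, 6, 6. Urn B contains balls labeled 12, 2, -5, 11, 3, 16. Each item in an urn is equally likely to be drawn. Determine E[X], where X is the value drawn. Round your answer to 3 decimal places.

E[X | Urn A] = (-1 + 4 − 2 − 1 + 6 + 6)/6 = 2
E[X | Urn B] = (12 + 2 − 5 + 11 + 3 + 16)/6 = 13/2
E[X] = (5/7)·2 + (2/7)·13/2 = 23/7 ≈ 3.286

3.286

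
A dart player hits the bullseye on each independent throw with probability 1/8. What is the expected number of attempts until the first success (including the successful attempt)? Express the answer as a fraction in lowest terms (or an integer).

For a geometric distribution, E[trials] = 1/p = 1/(1/8) = 8.

8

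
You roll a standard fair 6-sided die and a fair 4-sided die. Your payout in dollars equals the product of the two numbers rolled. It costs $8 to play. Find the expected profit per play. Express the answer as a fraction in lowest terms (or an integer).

3/4 dollars

Distribution of the product of the two numbers rolled: 1 w.p. 1/24, 2 w.p. 1/12, 3 w.p. 1/12, 4 w.p. 1/8, 5 w.p. 1/24, 6 w.p. 1/8, …
E[payout] = (1/24)·1 + (1/12)·2 + (1/12)·3 + (1/8)·4 + (1/24)·5 + (1/8)·6 + (1/12)·8 + (1/24)·9 + (1/24)·10 + (1/8)·12 + (1/24)·15 + (1/24)·16 + (1/24)·18 + (1/24)·20 + (1/24)·24 = 35/4
Expected profit = 35/4 − 8 = 3/4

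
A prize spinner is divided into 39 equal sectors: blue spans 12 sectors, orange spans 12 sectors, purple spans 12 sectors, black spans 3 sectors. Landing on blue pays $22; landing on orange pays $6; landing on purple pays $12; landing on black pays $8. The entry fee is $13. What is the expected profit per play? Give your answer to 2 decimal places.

-$0.08

E[payout] = (12/39)·22 + (12/39)·6 + (12/39)·12 + (3/39)·8 = 168/13
Expected profit = 168/13 − 13 = -1/13 ≈ -$0.08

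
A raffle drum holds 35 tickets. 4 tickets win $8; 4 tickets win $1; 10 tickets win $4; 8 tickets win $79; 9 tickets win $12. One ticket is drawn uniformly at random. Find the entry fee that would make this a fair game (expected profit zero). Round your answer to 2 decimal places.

$23.31

E[payout] = (4/35)·8 + (4/35)·1 + (10/35)·4 + (8/35)·79 + (9/35)·12 = 816/35
Fair fee = E[payout] = 816/35 ≈ $23.31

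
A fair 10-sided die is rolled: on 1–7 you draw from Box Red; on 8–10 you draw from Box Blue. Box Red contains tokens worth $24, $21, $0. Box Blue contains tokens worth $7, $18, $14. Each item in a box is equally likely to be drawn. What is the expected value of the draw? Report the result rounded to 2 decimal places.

E[X | Box Red] = (24 + 21 + 0)/3 = 15
E[X | Box Blue] = (7 + 18 + 14)/3 = 13
E[X] = (7/10)·15 + (3/10)·13 = 72/5 ≈ 14.40

$14.40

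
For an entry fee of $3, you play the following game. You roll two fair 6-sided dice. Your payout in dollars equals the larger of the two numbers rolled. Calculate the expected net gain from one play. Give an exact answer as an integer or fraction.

53/36 dollars

Distribution of the larger of the two numbers rolled: 1 w.p. 1/36, 2 w.p. 1/12, 3 w.p. 5/36, 4 w.p. 7/36, 5 w.p. 1/4, 6 w.p. 11/36
E[payout] = (1/36)·1 + (1/12)·2 + (5/36)·3 + (7/36)·4 + (1/4)·5 + (11/36)·6 = 161/36
Expected profit = 161/36 − 3 = 53/36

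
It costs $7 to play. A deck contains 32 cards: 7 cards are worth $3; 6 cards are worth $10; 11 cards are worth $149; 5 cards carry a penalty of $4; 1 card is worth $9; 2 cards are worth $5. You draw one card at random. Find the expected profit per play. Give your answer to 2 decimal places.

$46.72

E[payout] = (7/32)·3 + (6/32)·10 + (11/32)·149 + (5/32)·(-4) + (1/32)·9 + (2/32)·5 = 1719/32
Expected profit = 1719/32 − 7 = 1495/32 ≈ $46.72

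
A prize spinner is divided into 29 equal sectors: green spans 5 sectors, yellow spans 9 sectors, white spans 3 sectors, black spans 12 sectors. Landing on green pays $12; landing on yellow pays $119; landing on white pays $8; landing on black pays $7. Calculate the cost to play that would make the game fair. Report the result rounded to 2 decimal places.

$42.72

E[payout] = (5/29)·12 + (9/29)·119 + (3/29)·8 + (12/29)·7 = 1239/29
Fair fee = E[payout] = 1239/29 ≈ $42.72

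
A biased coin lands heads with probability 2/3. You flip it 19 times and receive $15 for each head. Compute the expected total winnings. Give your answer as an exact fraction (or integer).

$190

E[#heads] = 19·2/3 = 38/3 (linearity over flips).
E[winnings] = 15·38/3 = 190.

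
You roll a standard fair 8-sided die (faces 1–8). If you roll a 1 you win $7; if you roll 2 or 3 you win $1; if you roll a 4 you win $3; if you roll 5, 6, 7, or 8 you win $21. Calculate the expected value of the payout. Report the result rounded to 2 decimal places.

$12.00

E[payout] = (1/4)·1 + (1/8)·3 + (1/8)·7 + (1/2)·21 = 12
≈ $12.00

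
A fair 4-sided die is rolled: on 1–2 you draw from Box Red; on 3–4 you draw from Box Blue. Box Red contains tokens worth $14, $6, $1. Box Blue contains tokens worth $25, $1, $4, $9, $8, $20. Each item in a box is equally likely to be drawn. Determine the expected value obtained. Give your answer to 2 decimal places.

$9.08

E[X | Box Red] = (14 + 6 + 1)/3 = 7
E[X | Box Blue] = (25 + 1 + 4 + 9 + 8 + 20)/6 = 67/6
E[X] = (1/2)·7 + (1/2)·67/6 = 109/12 ≈ 9.08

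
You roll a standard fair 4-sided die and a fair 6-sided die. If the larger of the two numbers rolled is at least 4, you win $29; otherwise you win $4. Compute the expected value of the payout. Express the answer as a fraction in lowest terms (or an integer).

E[payout] = (3/8)·4 + (5/8)·29 = 157/8

157/8 dollars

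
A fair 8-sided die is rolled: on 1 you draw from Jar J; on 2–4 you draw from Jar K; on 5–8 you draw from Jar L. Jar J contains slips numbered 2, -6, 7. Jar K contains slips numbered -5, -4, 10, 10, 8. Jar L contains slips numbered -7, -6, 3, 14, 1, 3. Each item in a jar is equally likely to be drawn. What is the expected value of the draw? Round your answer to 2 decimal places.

2.22

E[X | Jar J] = (2 − 6 + 7)/3 = 1
E[X | Jar K] = (-5 − 4 + 10 + 10 + 8)/5 = 19/5
E[X | Jar L] = (-7 − 6 + 3 + 14 + 1 + 3)/6 = 4/3
E[X] = (1/8)·1 + (3/8)·19/5 + (1/2)·4/3 = 133/60 ≈ 2.22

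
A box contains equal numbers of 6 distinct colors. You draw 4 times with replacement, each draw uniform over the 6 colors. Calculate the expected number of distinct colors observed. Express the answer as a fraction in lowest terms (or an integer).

Let Xⱼ=1 if type j appears at least once. P(Xⱼ=1) = 1 − ((6−1)/6)^4 = 671/1296.
E[#distinct] = 6·671/1296 = 671/216.

671/216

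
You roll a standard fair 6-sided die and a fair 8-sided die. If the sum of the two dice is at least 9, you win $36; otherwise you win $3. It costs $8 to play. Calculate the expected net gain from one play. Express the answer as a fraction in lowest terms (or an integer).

151/16 dollars

E[payout] = (9/16)·3 + (7/16)·36 = 279/16
Expected profit = 279/16 − 8 = 151/16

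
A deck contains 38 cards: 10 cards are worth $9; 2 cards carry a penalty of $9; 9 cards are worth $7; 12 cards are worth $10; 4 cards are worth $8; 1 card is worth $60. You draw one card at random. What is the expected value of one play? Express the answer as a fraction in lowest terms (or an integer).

E[payout] = (10/38)·9 + (2/38)·(-9) + (9/38)·7 + (12/38)·10 + (4/38)·8 + (1/38)·60 = 347/38

347/38 dollars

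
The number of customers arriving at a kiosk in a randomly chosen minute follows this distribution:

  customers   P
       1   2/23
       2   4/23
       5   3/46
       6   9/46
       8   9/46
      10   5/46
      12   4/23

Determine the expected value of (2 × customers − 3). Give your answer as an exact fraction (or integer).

E[2x-3] = (2/23)·(-1) + (4/23)·1 + (3/46)·7 + (9/46)·9 + (9/46)·13 + (5/46)·17 + (4/23)·21
     = 238/23

238/23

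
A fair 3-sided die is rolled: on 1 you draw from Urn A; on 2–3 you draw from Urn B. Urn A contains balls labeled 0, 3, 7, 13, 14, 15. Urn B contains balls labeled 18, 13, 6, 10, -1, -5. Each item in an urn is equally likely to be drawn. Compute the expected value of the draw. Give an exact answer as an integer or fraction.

67/9

E[X | Urn A] = (0 + 3 + 7 + 13 + 14 + 15)/6 = 26/3
E[X | Urn B] = (18 + 13 + 6 + 10 − 1 − 5)/6 = 41/6
E[X] = (1/3)·26/3 + (2/3)·41/6 = 67/9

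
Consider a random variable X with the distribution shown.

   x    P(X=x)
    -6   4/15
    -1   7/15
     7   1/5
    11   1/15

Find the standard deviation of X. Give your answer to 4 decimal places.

5.2848

E[X] = 1/15, E[X²] = 419/15
Var(X) = E[X²] − (E[X])² = 419/15 − 1/225 = 6284/225
SD(X) = √(6284/225) ≈ 5.2848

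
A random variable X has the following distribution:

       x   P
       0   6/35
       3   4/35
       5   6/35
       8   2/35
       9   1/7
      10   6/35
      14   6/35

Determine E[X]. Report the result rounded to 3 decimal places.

7.057

E[X] = (6/35)·0 + (4/35)·3 + (6/35)·5 + (2/35)·8 + (1/7)·9 + (6/35)·10 + (6/35)·14
     = 247/35 ≈ 7.057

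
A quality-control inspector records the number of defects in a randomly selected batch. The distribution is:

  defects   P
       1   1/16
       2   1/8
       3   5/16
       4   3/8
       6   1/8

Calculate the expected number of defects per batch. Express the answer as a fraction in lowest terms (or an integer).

7/2

E[X] = (1/16)·1 + (1/8)·2 + (5/16)·3 + (3/8)·4 + (1/8)·6
     = 7/2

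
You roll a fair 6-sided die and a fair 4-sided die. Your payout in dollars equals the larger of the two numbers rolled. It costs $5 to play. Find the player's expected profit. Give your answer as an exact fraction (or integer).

Distribution of the larger of the two numbers rolled: 1 w.p. 1/24, 2 w.p. 1/8, 3 w.p. 5/24, 4 w.p. 7/24, 5 w.p. 1/6, 6 w.p. 1/6
E[payout] = (1/24)·1 + (1/8)·2 + (5/24)·3 + (7/24)·4 + (1/6)·5 + (1/6)·6 = 47/12
Expected profit = 47/12 − 5 = -13/12

-13/12 dollars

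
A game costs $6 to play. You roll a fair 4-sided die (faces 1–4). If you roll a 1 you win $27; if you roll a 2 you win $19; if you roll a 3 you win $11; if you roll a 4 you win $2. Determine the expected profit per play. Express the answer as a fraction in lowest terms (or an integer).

35/4 dollars

E[payout] = (1/4)·2 + (1/4)·11 + (1/4)·19 + (1/4)·27 = 59/4
Expected profit = 59/4 − 6 = 35/4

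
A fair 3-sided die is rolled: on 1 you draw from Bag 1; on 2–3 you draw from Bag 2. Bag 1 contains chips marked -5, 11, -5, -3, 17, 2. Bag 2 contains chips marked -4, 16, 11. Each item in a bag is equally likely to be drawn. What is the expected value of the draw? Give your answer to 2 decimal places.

E[X | Bag 1] = (-5 + 11 − 5 − 3 + 17 + 2)/6 = 17/6
E[X | Bag 2] = (-4 + 16 + 11)/3 = 23/3
E[X] = (1/3)·17/6 + (2/3)·23/3 = 109/18 ≈ 6.06

6.06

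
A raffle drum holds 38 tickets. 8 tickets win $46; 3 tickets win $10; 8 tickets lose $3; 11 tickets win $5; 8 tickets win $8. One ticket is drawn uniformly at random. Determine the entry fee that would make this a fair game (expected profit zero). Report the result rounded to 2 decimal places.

E[payout] = (8/38)·46 + (3/38)·10 + (8/38)·(-3) + (11/38)·5 + (8/38)·8 = 493/38
Fair fee = E[payout] = 493/38 ≈ $12.97

$12.97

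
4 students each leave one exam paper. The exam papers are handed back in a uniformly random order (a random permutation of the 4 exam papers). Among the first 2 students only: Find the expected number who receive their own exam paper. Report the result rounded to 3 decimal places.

0.500

Let Xᵢ = 1 if person i gets their own exam paper. For each i, P(Xᵢ=1) = 1/4.
By linearity of expectation, E[X₁+…+X_2] = 2·(1/4) = 1/2.
≈ 0.500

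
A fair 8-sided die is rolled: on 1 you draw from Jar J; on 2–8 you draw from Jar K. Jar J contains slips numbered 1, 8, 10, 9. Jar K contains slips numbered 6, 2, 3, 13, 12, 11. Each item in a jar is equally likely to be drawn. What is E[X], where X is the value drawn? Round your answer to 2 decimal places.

7.73

E[X | Jar J] = (1 + 8 + 10 + 9)/4 = 7
E[X | Jar K] = (6 + 2 + 3 + 13 + 12 + 11)/6 = 47/6
E[X] = (1/8)·7 + (7/8)·47/6 = 371/48 ≈ 7.73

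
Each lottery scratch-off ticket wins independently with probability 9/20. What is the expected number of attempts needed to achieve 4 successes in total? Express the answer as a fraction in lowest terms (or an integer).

By linearity (sum of 4 independent geometric waits), E[trials] = 4/p = 4/(9/20) = 80/9.

80/9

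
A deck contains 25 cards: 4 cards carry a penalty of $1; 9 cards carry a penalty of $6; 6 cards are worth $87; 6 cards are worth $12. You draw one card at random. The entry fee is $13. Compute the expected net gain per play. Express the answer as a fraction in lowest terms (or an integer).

211/25 dollars

E[payout] = (4/25)·(-1) + (9/25)·(-6) + (6/25)·87 + (6/25)·12 = 536/25
Expected profit = 536/25 − 13 = 211/25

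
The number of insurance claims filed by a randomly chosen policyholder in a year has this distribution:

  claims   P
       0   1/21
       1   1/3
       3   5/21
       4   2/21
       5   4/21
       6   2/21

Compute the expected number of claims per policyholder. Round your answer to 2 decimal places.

E[X] = (1/21)·0 + (1/3)·1 + (5/21)·3 + (2/21)·4 + (4/21)·5 + (2/21)·6
     = 62/21 ≈ 2.95

2.95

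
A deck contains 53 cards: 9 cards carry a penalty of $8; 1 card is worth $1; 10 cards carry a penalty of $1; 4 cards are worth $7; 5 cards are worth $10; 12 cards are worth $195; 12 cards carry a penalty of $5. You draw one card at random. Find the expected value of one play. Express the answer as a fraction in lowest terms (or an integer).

2277/53 dollars

E[payout] = (9/53)·(-8) + (1/53)·1 + (10/53)·(-1) + (4/53)·7 + (5/53)·10 + (12/53)·195 + (12/53)·(-5) = 2277/53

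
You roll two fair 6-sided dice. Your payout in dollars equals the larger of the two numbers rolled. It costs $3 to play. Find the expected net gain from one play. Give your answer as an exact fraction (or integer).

Distribution of the larger of the two numbers rolled: 1 w.p. 1/36, 2 w.p. 1/12, 3 w.p. 5/36, 4 w.p. 7/36, 5 w.p. 1/4, 6 w.p. 11/36
E[payout] = (1/36)·1 + (1/12)·2 + (5/36)·3 + (7/36)·4 + (1/4)·5 + (11/36)·6 = 161/36
Expected profit = 161/36 − 3 = 53/36

53/36 dollars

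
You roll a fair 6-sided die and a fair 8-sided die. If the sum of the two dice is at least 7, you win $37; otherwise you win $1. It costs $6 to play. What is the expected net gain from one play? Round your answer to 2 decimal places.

E[payout] = (5/16)·1 + (11/16)·37 = 103/4
Expected profit = 103/4 − 6 = 79/4 ≈ $19.75

$19.75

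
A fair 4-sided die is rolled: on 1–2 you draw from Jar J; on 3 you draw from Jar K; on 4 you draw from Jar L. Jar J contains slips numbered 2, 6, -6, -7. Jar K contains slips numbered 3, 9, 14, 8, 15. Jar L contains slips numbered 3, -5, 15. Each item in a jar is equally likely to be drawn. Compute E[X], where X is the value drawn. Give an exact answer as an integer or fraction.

E[X | Jar J] = (2 + 6 − 6 − 7)/4 = -5/4
E[X | Jar K] = (3 + 9 + 14 + 8 + 15)/5 = 49/5
E[X | Jar L] = (3 − 5 + 15)/3 = 13/3
E[X] = (1/2)·(-5/4) + (1/4)·49/5 + (1/4)·13/3 = 349/120

349/120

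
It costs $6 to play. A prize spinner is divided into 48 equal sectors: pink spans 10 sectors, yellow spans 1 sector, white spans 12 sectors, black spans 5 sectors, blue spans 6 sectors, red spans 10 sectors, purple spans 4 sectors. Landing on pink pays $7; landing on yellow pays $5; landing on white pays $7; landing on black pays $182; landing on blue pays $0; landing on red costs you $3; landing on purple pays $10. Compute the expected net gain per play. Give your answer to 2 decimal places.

$16.48

E[payout] = (10/48)·7 + (1/48)·5 + (12/48)·7 + (5/48)·182 + (6/48)·0 + (10/48)·(-3) + (4/48)·10 = 1079/48
Expected profit = 1079/48 − 6 = 791/48 ≈ $16.48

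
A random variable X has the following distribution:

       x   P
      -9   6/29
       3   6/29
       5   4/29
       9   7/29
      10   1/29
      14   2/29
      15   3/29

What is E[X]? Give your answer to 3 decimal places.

4.483

E[X] = (6/29)·(-9) + (6/29)·3 + (4/29)·5 + (7/29)·9 + (1/29)·10 + (2/29)·14 + (3/29)·15
     = 130/29 ≈ 4.483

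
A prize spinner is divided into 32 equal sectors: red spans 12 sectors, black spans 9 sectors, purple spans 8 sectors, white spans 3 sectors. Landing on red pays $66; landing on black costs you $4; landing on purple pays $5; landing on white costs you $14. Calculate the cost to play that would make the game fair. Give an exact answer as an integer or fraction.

377/16 dollars

E[payout] = (12/32)·66 + (9/32)·(-4) + (8/32)·5 + (3/32)·(-14) = 377/16
Fair fee = E[payout] = 377/16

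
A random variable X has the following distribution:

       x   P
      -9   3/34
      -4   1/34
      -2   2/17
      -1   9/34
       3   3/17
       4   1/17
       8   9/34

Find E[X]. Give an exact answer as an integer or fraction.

E[X] = (3/34)·(-9) + (1/34)·(-4) + (2/17)·(-2) + (9/34)·(-1) + (3/17)·3 + (1/17)·4 + (9/34)·8
     = 25/17

25/17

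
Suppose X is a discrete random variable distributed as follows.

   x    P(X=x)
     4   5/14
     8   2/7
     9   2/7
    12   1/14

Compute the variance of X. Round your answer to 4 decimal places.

6.4082

E[X] = (5/14)·4 + (2/7)·8 + (2/7)·9 + (1/14)·12 = 50/7
E[X²] = (5/14)·16 + (2/7)·64 + (2/7)·81 + (1/14)·144 = 402/7
Var(X) = 402/7 − (50/7)² = 314/49 ≈ 6.4082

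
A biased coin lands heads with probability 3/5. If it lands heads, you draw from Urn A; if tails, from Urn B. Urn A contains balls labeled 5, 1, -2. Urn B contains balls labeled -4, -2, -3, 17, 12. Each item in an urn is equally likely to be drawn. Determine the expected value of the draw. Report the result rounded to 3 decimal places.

2.400

E[X | Urn A] = (5 + 1 − 2)/3 = 4/3
E[X | Urn B] = (-4 − 2 − 3 + 17 + 12)/5 = 4
E[X] = (3/5)·4/3 + (2/5)·4 = 12/5 ≈ 2.400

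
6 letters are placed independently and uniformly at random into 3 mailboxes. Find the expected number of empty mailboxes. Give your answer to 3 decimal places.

Let Xⱼ=1 if mailbox j is empty. P(Xⱼ=1) = ((3-1)/3)^6 = 64/729.
By linearity, E[#empty] = 3·64/729 = 64/243.
≈ 0.263

0.263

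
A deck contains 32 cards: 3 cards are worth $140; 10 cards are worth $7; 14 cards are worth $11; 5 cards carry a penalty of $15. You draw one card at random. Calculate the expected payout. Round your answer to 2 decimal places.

E[payout] = (3/32)·140 + (10/32)·7 + (14/32)·11 + (5/32)·(-15) = 569/32
≈ $17.78

$17.78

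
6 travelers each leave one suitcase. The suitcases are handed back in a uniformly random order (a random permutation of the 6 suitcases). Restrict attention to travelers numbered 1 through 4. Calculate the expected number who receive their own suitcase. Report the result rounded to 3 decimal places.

0.667

Let Xᵢ = 1 if person i gets their own suitcase. For each i, P(Xᵢ=1) = 1/6.
By linearity of expectation, E[X₁+…+X_4] = 4·(1/6) = 2/3.
≈ 0.667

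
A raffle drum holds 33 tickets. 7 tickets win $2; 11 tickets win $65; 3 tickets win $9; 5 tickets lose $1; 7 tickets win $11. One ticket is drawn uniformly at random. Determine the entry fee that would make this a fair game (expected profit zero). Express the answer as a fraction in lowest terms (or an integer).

E[payout] = (7/33)·2 + (11/33)·65 + (3/33)·9 + (5/33)·(-1) + (7/33)·11 = 276/11
Fair fee = E[payout] = 276/11

276/11 dollars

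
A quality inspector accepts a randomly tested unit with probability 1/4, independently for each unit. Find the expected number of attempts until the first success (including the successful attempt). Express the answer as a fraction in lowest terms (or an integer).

For a geometric distribution, E[trials] = 1/p = 1/(1/4) = 4.

4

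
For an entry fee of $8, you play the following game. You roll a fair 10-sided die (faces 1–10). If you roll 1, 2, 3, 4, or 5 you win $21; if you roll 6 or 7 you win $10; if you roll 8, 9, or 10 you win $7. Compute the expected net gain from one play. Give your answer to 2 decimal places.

$6.60

E[payout] = (3/10)·7 + (1/5)·10 + (1/2)·21 = 73/5
Expected profit = 73/5 − 8 = 33/5 ≈ $6.60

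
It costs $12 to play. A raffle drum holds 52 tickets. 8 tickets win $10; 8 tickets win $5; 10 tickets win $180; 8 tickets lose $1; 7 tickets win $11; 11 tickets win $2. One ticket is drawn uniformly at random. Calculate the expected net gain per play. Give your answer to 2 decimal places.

E[payout] = (8/52)·10 + (8/52)·5 + (10/52)·180 + (8/52)·(-1) + (7/52)·11 + (11/52)·2 = 2011/52
Expected profit = 2011/52 − 12 = 1387/52 ≈ $26.67

$26.67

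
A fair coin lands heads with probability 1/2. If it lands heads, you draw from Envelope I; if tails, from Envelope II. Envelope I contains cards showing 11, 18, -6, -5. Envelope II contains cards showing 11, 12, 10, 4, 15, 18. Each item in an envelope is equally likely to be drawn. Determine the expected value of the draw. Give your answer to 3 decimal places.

8.083

E[X | Envelope I] = (11 + 18 − 6 − 5)/4 = 9/2
E[X | Envelope II] = (11 + 12 + 10 + 4 + 15 + 18)/6 = 35/3
E[X] = (1/2)·9/2 + (1/2)·35/3 = 97/12 ≈ 8.083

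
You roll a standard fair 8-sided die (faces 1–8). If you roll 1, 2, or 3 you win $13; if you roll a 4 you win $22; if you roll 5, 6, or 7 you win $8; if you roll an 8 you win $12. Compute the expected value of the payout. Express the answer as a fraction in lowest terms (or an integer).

E[payout] = (3/8)·8 + (1/8)·12 + (3/8)·13 + (1/8)·22 = 97/8

97/8 dollars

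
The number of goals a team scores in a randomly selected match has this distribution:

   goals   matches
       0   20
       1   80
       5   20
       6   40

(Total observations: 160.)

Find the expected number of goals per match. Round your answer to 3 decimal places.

Total = 160, so P(goals=0) = 20/160, etc.
E[X] = (1/8)·0 + (1/2)·1 + (1/8)·5 + (1/4)·6
     = 21/8 ≈ 2.625

2.625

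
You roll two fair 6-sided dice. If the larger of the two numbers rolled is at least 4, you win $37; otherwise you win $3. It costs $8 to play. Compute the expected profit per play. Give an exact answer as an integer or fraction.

41/2 dollars

E[payout] = (1/4)·3 + (3/4)·37 = 57/2
Expected profit = 57/2 − 8 = 41/2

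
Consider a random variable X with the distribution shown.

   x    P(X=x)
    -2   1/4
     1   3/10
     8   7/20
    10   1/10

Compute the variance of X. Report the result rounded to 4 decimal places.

20.7400

E[X] = (1/4)·(-2) + (3/10)·1 + (7/20)·8 + (1/10)·10 = 18/5
E[X²] = (1/4)·4 + (3/10)·1 + (7/20)·64 + (1/10)·100 = 337/10
Var(X) = 337/10 − (18/5)² = 1037/50 ≈ 20.7400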